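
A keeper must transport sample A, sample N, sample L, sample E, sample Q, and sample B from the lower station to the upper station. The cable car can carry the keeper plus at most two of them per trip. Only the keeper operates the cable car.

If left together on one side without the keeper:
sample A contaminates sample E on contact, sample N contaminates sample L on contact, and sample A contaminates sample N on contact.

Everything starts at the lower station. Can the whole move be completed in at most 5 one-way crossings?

Yes — this plan uses 5 crossings (≤ 5):
1. Keeper goes to the upper station with sample A and sample L.  [the lower station: sample B, sample E, sample N, sample Q | the upper station: sample A, sample L]
2. Keeper goes back to the lower station alone.  [the lower station: sample B, sample E, sample N, sample Q | the upper station: sample A, sample L]
3. Keeper goes to the upper station with sample B and sample Q.  [the lower station: sample E, sample N | the upper station: sample A, sample B, sample L, sample Q]
4. Keeper goes back to the lower station alone.  [the lower station: sample E, sample N | the upper station: sample A, sample B, sample L, sample Q]
5. Keeper goes to the upper station with sample E and sample N.  [the lower station: — | the upper station: sample A, sample B, sample E, sample L, sample N, sample Q]

Yes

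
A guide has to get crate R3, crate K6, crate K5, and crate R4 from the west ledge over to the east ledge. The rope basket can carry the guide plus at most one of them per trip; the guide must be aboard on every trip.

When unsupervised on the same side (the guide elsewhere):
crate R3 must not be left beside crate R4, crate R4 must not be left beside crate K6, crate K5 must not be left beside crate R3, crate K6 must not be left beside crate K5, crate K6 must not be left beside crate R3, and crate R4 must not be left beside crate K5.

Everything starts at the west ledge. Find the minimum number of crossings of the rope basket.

Whatever the first load, the items left behind include a forbidden pair without the guide. No opening move is safe, so no plan exists.

impossible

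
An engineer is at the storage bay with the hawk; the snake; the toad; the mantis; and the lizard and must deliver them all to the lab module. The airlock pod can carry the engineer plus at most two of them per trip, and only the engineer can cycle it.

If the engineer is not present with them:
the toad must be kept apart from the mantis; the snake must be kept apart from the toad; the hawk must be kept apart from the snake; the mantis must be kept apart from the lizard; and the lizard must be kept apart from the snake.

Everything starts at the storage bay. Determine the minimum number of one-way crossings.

7

Counting alone: the engineer can take at most 2 across per trip to the lab module, so moving all 5 needs at least 3 loaded trips out, with a return between consecutive ones — at least 5 crossings.
The safety rule pushes this higher. Following every safe sequence of crossings, the most of the 5 that can be at the lab module as the airlock pod arrives there on crossing 5 is 4 — never all 5.
So no plan with fewer than 7 crossings exists, and this one achieves 7:
1. Engineer goes to the lab module with the mantis and the snake.
2. Engineer goes back to the storage bay alone.
3. Engineer goes to the lab module with the hawk.
4. Engineer goes back to the storage bay with the snake.
5. Engineer goes to the lab module with the lizard and the toad.
6. Engineer goes back to the storage bay with the mantis.
7. Engineer goes to the lab module with the mantis and the snake.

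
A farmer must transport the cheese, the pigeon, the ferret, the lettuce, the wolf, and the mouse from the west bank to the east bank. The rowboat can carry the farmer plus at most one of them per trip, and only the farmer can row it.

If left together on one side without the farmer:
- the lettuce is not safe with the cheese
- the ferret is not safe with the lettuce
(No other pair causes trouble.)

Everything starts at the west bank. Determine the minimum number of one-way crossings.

Counting alone: the farmer can take at most 1 across per trip to the east bank, so moving all 6 needs at least 6 loaded trips out, with a return between consecutive ones — at least 11 crossings.
The safety rule pushes this higher. Following every safe sequence of crossings, the most of the 6 that can be at the east bank as the rowboat arrives there on crossing 11 is 5 — never all 6.
So no plan with fewer than 13 crossings exists, and this one achieves 13:
1. Farmer goes to the east bank with the lettuce.  [the west bank: the cheese, the ferret, the mouse, the pigeon, the wolf | the east bank: the lettuce]
2. Farmer goes back to the west bank alone.  [the west bank: the cheese, the ferret, the mouse, the pigeon, the wolf | the east bank: the lettuce]
3. Farmer goes to the east bank with the cheese.  [the west bank: the ferret, the mouse, the pigeon, the wolf | the east bank: the cheese, the lettuce]
4. Farmer goes back to the west bank with the lettuce.  [the west bank: the ferret, the lettuce, the mouse, the pigeon, the wolf | the east bank: the cheese]
5. Farmer goes to the east bank with the ferret.  [the west bank: the lettuce, the mouse, the pigeon, the wolf | the east bank: the cheese, the ferret]
6. Farmer goes back to the west bank alone.  [the west bank: the lettuce, the mouse, the pigeon, the wolf | the east bank: the cheese, the ferret]
7. Farmer goes to the east bank with the pigeon.  [the west bank: the lettuce, the mouse, the wolf | the east bank: the cheese, the ferret, the pigeon]
8. Farmer goes back to the west bank alone.  [the west bank: the lettuce, the mouse, the wolf | the east bank: the cheese, the ferret, the pigeon]
9. Farmer goes to the east bank with the wolf.  [the west bank: the lettuce, the mouse | the east bank: the cheese, the ferret, the pigeon, the wolf]
10. Farmer goes back to the west bank alone.  [the west bank: the lettuce, the mouse | the east bank: the cheese, the ferret, the pigeon, the wolf]
11. Farmer goes to the east bank with the mouse.  [the west bank: the lettuce | the east bank: the cheese, the ferret, the mouse, the pigeon, the wolf]
12. Farmer goes back to the west bank alone.  [the west bank: the lettuce | the east bank: the cheese, the ferret, the mouse, the pigeon, the wolf]
13. Farmer goes to the east bank with the lettuce.  [the west bank: — | the east bank: the cheese, the ferret, the lettuce, the mouse, the pigeon, the wolf]

13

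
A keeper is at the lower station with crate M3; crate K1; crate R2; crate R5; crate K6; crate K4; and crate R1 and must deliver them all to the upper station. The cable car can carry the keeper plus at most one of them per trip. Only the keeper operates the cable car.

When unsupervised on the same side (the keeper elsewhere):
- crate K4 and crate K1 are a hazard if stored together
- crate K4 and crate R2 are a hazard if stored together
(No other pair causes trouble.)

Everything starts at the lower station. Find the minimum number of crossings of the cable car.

15

Counting alone: the keeper can take at most 1 across per trip to the upper station, so moving all 7 needs at least 7 loaded trips out, with a return between consecutive ones — at least 13 crossings.
The safety rule pushes this higher. Following every safe sequence of crossings, the most of the 7 that can be at the upper station as the cable car arrives there on crossing 13 is 6 — never all 7.
So no plan with fewer than 15 crossings exists, and this one achieves 15:
1. Keeper goes to the upper station with crate K4.  [the lower station: crate K1, crate K6, crate M3, crate R1, crate R2, crate R5 | the upper station: crate K4]
2. Keeper goes back to the lower station alone.  [the lower station: crate K1, crate K6, crate M3, crate R1, crate R2, crate R5 | the upper station: crate K4]
3. Keeper goes to the upper station with crate M3.  [the lower station: crate K1, crate K6, crate R1, crate R2, crate R5 | the upper station: crate K4, crate M3]
4. Keeper goes back to the lower station alone.  [the lower station: crate K1, crate K6, crate R1, crate R2, crate R5 | the upper station: crate K4, crate M3]
5. Keeper goes to the upper station with crate K1.  [the lower station: crate K6, crate R1, crate R2, crate R5 | the upper station: crate K1, crate K4, crate M3]
6. Keeper goes back to the lower station with crate K4.  [the lower station: crate K4, crate K6, crate R1, crate R2, crate R5 | the upper station: crate K1, crate M3]
7. Keeper goes to the upper station with crate R2.  [the lower station: crate K4, crate K6, crate R1, crate R5 | the upper station: crate K1, crate M3, crate R2]
8. Keeper goes back to the lower station alone.  [the lower station: crate K4, crate K6, crate R1, crate R5 | the upper station: crate K1, crate M3, crate R2]
9. Keeper goes to the upper station with crate R5.  [the lower station: crate K4, crate K6, crate R1 | the upper station: crate K1, crate M3, crate R2, crate R5]
10. Keeper goes back to the lower station alone.  [the lower station: crate K4, crate K6, crate R1 | the upper station: crate K1, crate M3, crate R2, crate R5]
11. Keeper goes to the upper station with crate K6.  [the lower station: crate K4, crate R1 | the upper station: crate K1, crate K6, crate M3, crate R2, crate R5]
12. Keeper goes back to the lower station alone.  [the lower station: crate K4, crate R1 | the upper station: crate K1, crate K6, crate M3, crate R2, crate R5]
13. Keeper goes to the upper station with crate R1.  [the lower station: crate K4 | the upper station: crate K1, crate K6, crate M3, crate R1, crate R2, crate R5]
14. Keeper goes back to the lower station alone.  [the lower station: crate K4 | the upper station: crate K1, crate K6, crate M3, crate R1, crate R2, crate R5]
15. Keeper goes to the upper station with crate K4.  [the lower station: — | the upper station: crate K1, crate K4, crate K6, crate M3, crate R1, crate R2, crate R5]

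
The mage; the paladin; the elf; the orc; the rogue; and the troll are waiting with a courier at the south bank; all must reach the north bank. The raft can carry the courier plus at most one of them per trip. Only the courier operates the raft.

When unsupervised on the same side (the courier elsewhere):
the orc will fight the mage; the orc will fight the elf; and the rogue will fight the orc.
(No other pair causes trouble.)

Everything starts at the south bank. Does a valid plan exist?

Following every safe sequence of crossings from the start, the most of the 6 that can be at the north bank as the raft arrives there on crossings 1, 3, 5, 7 is 1, 2, 3, 4 respectively; the best ever achieved is 4 of 6.
From crossing 9 on, no configuration arises that was not already reachable earlier: only 36 distinct safe configurations (who is on which side, and where the raft is) can ever be reached, none of them has everyone across, and every continuation just revisits them. So no valid plan exists.

No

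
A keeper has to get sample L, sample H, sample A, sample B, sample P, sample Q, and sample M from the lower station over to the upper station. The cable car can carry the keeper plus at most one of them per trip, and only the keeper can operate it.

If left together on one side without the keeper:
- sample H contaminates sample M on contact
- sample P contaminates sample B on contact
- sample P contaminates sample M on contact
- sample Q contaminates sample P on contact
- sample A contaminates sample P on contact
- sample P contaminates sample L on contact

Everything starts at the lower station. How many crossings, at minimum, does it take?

Whatever the first load, the items left behind include a forbidden pair without the keeper. No opening move is safe, so no plan exists.

impossible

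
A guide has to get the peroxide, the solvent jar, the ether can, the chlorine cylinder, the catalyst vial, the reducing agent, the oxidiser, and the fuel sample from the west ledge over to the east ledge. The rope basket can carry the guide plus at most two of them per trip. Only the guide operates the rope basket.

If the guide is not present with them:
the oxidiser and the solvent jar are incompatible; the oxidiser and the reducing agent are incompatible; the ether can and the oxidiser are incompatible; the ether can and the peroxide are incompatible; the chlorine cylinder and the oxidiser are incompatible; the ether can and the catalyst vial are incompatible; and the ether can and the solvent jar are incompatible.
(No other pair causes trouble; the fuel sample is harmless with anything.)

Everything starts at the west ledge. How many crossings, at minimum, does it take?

Counting alone: the guide can take at most 2 across per trip to the east ledge, so moving all 8 needs at least 4 loaded trips out, with a return between consecutive ones — at least 7 crossings.
The safety rule pushes this higher. Following every safe sequence of crossings, the most of the 8 that can be at the east ledge as the rope basket arrives there on crossings 7, 9, 11 is 5, 6, 7 respectively — never all 8.
So no plan with fewer than 13 crossings exists, and this one achieves 13:
1. Guide goes to the east ledge with the ether can and the oxidiser.
2. Guide goes back to the west ledge with the ether can.
3. Guide goes to the east ledge with the ether can and the peroxide.
4. Guide goes back to the west ledge with the ether can.
5. Guide goes to the east ledge with the catalyst vial and the solvent jar.
6. Guide goes back to the west ledge with the solvent jar.
7. Guide goes to the east ledge with the chlorine cylinder and the solvent jar.
8. Guide goes back to the west ledge with the oxidiser.
9. Guide goes to the east ledge with the ether can and the reducing agent.
10. Guide goes back to the west ledge with the ether can.
11. Guide goes to the east ledge with the ether can and the fuel sample.
12. Guide goes back to the west ledge with the ether can.
13. Guide goes to the east ledge with the ether can and the oxidiser.

13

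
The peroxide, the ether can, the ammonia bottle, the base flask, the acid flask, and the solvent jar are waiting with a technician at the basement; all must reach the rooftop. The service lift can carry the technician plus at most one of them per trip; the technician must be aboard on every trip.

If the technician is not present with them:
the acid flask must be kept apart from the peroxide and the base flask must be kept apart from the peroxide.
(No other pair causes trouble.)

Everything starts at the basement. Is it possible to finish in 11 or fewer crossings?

Counting alone: the technician can take at most 1 across per trip to the rooftop, so moving all 6 needs at least 6 loaded trips out, with a return between consecutive ones — at least 11 crossings.
The safety rule pushes this higher. Following every safe sequence of crossings, the most of the 6 that can be at the rooftop as the service lift arrives there on crossing 11 is 5 — never all 6.
So the move cannot be finished within 11 crossings. (The shortest complete plan takes 13:)
1. Technician goes to the rooftop with the peroxide.  [the basement: the acid flask, the ammonia bottle, the base flask, the ether can, the solvent jar | the rooftop: the peroxide]
2. Technician goes back to the basement alone.  [the basement: the acid flask, the ammonia bottle, the base flask, the ether can, the solvent jar | the rooftop: the peroxide]
3. Technician goes to the rooftop with the ether can.  [the basement: the acid flask, the ammonia bottle, the base flask, the solvent jar | the rooftop: the ether can, the peroxide]
4. Technician goes back to the basement alone.  [the basement: the acid flask, the ammonia bottle, the base flask, the solvent jar | the rooftop: the ether can, the peroxide]
5. Technician goes to the rooftop with the ammonia bottle.  [the basement: the acid flask, the base flask, the solvent jar | the rooftop: the ammonia bottle, the ether can, the peroxide]
6. Technician goes back to the basement alone.  [the basement: the acid flask, the base flask, the solvent jar | the rooftop: the ammonia bottle, the ether can, the peroxide]
7. Technician goes to the rooftop with the base flask.  [the basement: the acid flask, the solvent jar | the rooftop: the ammonia bottle, the base flask, the ether can, the peroxide]
8. Technician goes back to the basement with the peroxide.  [the basement: the acid flask, the peroxide, the solvent jar | the rooftop: the ammonia bottle, the base flask, the ether can]
9. Technician goes to the rooftop with the acid flask.  [the basement: the peroxide, the solvent jar | the rooftop: the acid flask, the ammonia bottle, the base flask, the ether can]
10. Technician goes back to the basement alone.  [the basement: the peroxide, the solvent jar | the rooftop: the acid flask, the ammonia bottle, the base flask, the ether can]
11. Technician goes to the rooftop with the solvent jar.  [the basement: the peroxide | the rooftop: the acid flask, the ammonia bottle, the base flask, the ether can, the solvent jar]
12. Technician goes back to the basement alone.  [the basement: the peroxide | the rooftop: the acid flask, the ammonia bottle, the base flask, the ether can, the solvent jar]
13. Technician goes to the rooftop with the peroxide.  [the basement: — | the rooftop: the acid flask, the ammonia bottle, the base flask, the ether can, the peroxide, the solvent jar]

No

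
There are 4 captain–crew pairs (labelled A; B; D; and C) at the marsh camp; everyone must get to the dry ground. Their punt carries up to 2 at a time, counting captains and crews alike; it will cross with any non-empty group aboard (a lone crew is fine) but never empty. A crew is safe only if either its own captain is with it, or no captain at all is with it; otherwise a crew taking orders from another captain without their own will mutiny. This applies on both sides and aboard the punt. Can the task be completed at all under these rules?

Following every safe sequence of crossings from the start, the most of the 8 that can be at the dry ground as the punt arrives there on crossings 1, 3, 5 is 2, 3, 4 respectively; the best ever achieved is 4 of 8.
From crossing 7 on, no configuration arises that was not already reachable earlier: only 44 distinct safe configurations (who is on which side, and where the punt is) can ever be reached, none of them has everyone across, and every continuation just revisits them. So no valid plan exists.

No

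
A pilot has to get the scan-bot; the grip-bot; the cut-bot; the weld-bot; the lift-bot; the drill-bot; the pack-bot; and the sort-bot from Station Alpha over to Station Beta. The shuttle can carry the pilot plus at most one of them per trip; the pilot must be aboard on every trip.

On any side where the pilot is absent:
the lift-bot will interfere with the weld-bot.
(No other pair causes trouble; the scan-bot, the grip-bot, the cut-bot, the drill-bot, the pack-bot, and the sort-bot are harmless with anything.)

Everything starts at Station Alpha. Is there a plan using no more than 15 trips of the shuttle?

Yes — this plan uses 15 crossings (≤ 15):
1. Pilot goes to Station Beta with the weld-bot.
2. Pilot goes back to Station Alpha alone.
3. Pilot goes to Station Beta with the scan-bot.
4. Pilot goes back to Station Alpha alone.
5. Pilot goes to Station Beta with the grip-bot.
6. Pilot goes back to Station Alpha alone.
7. Pilot goes to Station Beta with the cut-bot.
8. Pilot goes back to Station Alpha alone.
9. Pilot goes to Station Beta with the drill-bot.
10. Pilot goes back to Station Alpha alone.
11. Pilot goes to Station Beta with the pack-bot.
12. Pilot goes back to Station Alpha alone.
13. Pilot goes to Station Beta with the sort-bot.
14. Pilot goes back to Station Alpha alone.
15. Pilot goes to Station Beta with the lift-bot.

Yes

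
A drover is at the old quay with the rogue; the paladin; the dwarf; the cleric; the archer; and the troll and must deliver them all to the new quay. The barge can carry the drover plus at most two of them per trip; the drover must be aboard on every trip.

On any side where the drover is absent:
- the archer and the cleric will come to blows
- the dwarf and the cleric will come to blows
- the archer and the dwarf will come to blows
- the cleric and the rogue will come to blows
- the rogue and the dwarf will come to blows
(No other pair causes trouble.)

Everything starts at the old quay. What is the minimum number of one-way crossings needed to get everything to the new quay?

Counting alone: the drover can take at most 2 across per trip to the new quay, so moving all 6 needs at least 3 loaded trips out, with a return between consecutive ones — at least 5 crossings.
The safety rule pushes this higher. Following every safe sequence of crossings, the most of the 6 that can be at the new quay as the barge arrives there on crossings 5, 7 is 4, 5 respectively — never all 6.
So no plan with fewer than 9 crossings exists, and this one achieves 9:
1. Drover goes to the new quay with the cleric and the dwarf.  [the old quay: the archer, the paladin, the rogue, the troll | the new quay: the cleric, the dwarf]
2. Drover goes back to the old quay with the dwarf.  [the old quay: the archer, the dwarf, the paladin, the rogue, the troll | the new quay: the cleric]
3. Drover goes to the new quay with the archer and the rogue.  [the old quay: the dwarf, the paladin, the troll | the new quay: the archer, the cleric, the rogue]
4. Drover goes back to the old quay with the cleric.  [the old quay: the cleric, the dwarf, the paladin, the troll | the new quay: the archer, the rogue]
5. Drover goes to the new quay with the dwarf and the paladin.  [the old quay: the cleric, the troll | the new quay: the archer, the dwarf, the paladin, the rogue]
6. Drover goes back to the old quay with the dwarf.  [the old quay: the cleric, the dwarf, the troll | the new quay: the archer, the paladin, the rogue]
7. Drover goes to the new quay with the dwarf and the troll.  [the old quay: the cleric | the new quay: the archer, the dwarf, the paladin, the rogue, the troll]
8. Drover goes back to the old quay with the dwarf.  [the old quay: the cleric, the dwarf | the new quay: the archer, the paladin, the rogue, the troll]
9. Drover goes to the new quay with the cleric and the dwarf.  [the old quay: — | the new quay: the archer, the cleric, the dwarf, the paladin, the rogue, the troll]

9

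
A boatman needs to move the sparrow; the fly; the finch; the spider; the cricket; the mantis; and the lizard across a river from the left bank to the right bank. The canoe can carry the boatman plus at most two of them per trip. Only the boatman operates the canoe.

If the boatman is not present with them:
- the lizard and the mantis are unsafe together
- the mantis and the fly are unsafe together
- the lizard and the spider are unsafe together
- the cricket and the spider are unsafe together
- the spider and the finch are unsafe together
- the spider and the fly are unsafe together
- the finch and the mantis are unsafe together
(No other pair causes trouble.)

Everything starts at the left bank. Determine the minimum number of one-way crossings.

9

Counting alone: the boatman can take at most 2 across per trip to the right bank, so moving all 7 needs at least 4 loaded trips out, with a return between consecutive ones — at least 7 crossings.
The safety rule pushes this higher. Following every safe sequence of crossings, the most of the 7 that can be at the right bank as the canoe arrives there on crossing 7 is 6 — never all 7.
So no plan with fewer than 9 crossings exists, and this one achieves 9:
1. Boatman goes to the right bank with the mantis and the spider.  [the left bank: the cricket, the finch, the fly, the lizard, the sparrow | the right bank: the mantis, the spider]
2. Boatman goes back to the left bank alone.  [the left bank: the cricket, the finch, the fly, the lizard, the sparrow | the right bank: the mantis, the spider]
3. Boatman goes to the right bank with the sparrow.  [the left bank: the cricket, the finch, the fly, the lizard | the right bank: the mantis, the sparrow, the spider]
4. Boatman goes back to the left bank alone.  [the left bank: the cricket, the finch, the fly, the lizard | the right bank: the mantis, the sparrow, the spider]
5. Boatman goes to the right bank with the finch and the fly.  [the left bank: the cricket, the lizard | the right bank: the finch, the fly, the mantis, the sparrow, the spider]
6. Boatman goes back to the left bank with the mantis and the spider.  [the left bank: the cricket, the lizard, the mantis, the spider | the right bank: the finch, the fly, the sparrow]
7. Boatman goes to the right bank with the cricket and the lizard.  [the left bank: the mantis, the spider | the right bank: the cricket, the finch, the fly, the lizard, the sparrow]
8. Boatman goes back to the left bank alone.  [the left bank: the mantis, the spider | the right bank: the cricket, the finch, the fly, the lizard, the sparrow]
9. Boatman goes to the right bank with the mantis and the spider.  [the left bank: — | the right bank: the cricket, the finch, the fly, the lizard, the mantis, the sparrow, the spider]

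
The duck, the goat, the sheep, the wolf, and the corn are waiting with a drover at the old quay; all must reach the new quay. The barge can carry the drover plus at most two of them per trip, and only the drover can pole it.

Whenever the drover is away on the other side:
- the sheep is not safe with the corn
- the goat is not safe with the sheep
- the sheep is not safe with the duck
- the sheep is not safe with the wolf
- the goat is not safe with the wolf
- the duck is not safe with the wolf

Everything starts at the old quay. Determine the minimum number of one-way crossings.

Counting alone: the drover can take at most 2 across per trip to the new quay, so moving all 5 needs at least 3 loaded trips out, with a return between consecutive ones — at least 5 crossings.
The safety rule pushes this higher. Following every safe sequence of crossings, the most of the 5 that can be at the new quay as the barge arrives there on crossing 5 is 4 — never all 5.
So no plan with fewer than 7 crossings exists, and this one achieves 7:
1. Drover goes to the new quay with the sheep and the wolf.
2. Drover goes back to the old quay with the sheep.
3. Drover goes to the new quay with the corn and the sheep.
4. Drover goes back to the old quay with the sheep.
5. Drover goes to the new quay with the duck and the goat.
6. Drover goes back to the old quay with the wolf.
7. Drover goes to the new quay with the sheep and the wolf.

7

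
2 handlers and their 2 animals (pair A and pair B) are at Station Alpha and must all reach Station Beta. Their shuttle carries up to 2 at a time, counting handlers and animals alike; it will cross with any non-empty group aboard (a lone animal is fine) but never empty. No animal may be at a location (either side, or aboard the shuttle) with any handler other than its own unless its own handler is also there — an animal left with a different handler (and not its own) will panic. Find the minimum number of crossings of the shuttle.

Counting alone: each trip to Station Beta takes at most 2 across and each return brings at least 1 back, so after t trips out (and t−1 returns) at most 2t − (t−1) of the 4 are across; that first reaches 4 at t = 3, so at least 5 crossings are needed.
The plan below uses exactly 5 crossings, so it is optimal:
1. animal A and handler A cross → Station Beta.
2. handler A crosses ← Station Alpha.
3. handler A and handler B cross → Station Beta.
4. handler B crosses ← Station Alpha.
5. animal B and handler B cross → Station Beta.

5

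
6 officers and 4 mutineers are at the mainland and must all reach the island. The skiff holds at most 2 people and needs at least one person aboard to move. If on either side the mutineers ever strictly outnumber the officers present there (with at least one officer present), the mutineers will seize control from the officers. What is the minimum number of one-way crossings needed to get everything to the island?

Counting alone: each trip to the island takes at most 2 across and each return brings at least 1 back, so after t trips out (and t−1 returns) at most 2t − (t−1) of the 10 are across; that first reaches 10 at t = 9, so at least 17 crossings are needed.
The plan below uses exactly 17 crossings, so it is optimal:
1. 2 mutineers → the island.  (the mainland: 6O 2M; the island: 0O 2M)
2. 1 mutineer ← the mainland.  (the mainland: 6O 3M; the island: 0O 1M)
3. 2 mutineers → the island.  (the mainland: 6O 1M; the island: 0O 3M)
4. 1 mutineer ← the mainland.  (the mainland: 6O 2M; the island: 0O 2M)
5. 2 officers → the island.  (the mainland: 4O 2M; the island: 2O 2M)
6. 1 mutineer ← the mainland.  (the mainland: 4O 3M; the island: 2O 1M)
7. 1 officer and 1 mutineer → the island.  (the mainland: 3O 2M; the island: 3O 2M)
8. 1 mutineer ← the mainland.  (the mainland: 3O 3M; the island: 3O 1M)
9. 2 mutineers → the island.  (the mainland: 3O 1M; the island: 3O 3M)
10. 1 mutineer ← the mainland.  (the mainland: 3O 2M; the island: 3O 2M)
11. 1 officer and 1 mutineer → the island.  (the mainland: 2O 1M; the island: 4O 3M)
12. 1 mutineer ← the mainland.  (the mainland: 2O 2M; the island: 4O 2M)
13. 2 mutineers → the island.  (the mainland: 2O 0M; the island: 4O 4M)
14. 1 mutineer ← the mainland.  (the mainland: 2O 1M; the island: 4O 3M)
15. 1 officer and 1 mutineer → the island.  (the mainland: 1O 0M; the island: 5O 4M)
16. 1 mutineer ← the mainland.  (the mainland: 1O 1M; the island: 5O 3M)
17. 1 officer and 1 mutineer → the island.  (the mainland: 0O 0M; the island: 6O 4M)

17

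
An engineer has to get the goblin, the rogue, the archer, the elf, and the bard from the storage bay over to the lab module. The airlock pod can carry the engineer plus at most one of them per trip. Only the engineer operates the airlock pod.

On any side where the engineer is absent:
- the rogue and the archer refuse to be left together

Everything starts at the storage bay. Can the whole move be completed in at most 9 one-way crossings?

Yes

Yes — this plan uses 9 crossings (≤ 9):
1. Engineer goes to the lab module with the rogue.
2. Engineer goes back to the storage bay alone.
3. Engineer goes to the lab module with the goblin.
4. Engineer goes back to the storage bay alone.
5. Engineer goes to the lab module with the elf.
6. Engineer goes back to the storage bay alone.
7. Engineer goes to the lab module with the bard.
8. Engineer goes back to the storage bay alone.
9. Engineer goes to the lab module with the archer.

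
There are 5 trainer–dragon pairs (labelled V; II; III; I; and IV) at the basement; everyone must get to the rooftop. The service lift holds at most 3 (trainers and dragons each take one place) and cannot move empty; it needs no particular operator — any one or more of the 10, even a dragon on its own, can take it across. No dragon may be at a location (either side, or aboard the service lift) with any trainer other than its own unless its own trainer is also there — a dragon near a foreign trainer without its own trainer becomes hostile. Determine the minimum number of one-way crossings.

Counting alone: each trip to the rooftop takes at most 3 across and each return brings at least 1 back, so after t trips out (and t−1 returns) at most 3t − (t−1) of the 10 are across; that first reaches 10 at t = 5, so at least 9 crossings are needed.
The safety rule pushes this higher. Following every safe sequence of crossings, the most of the 10 that can be at the rooftop as the service lift arrives there on crossing 9 is 9 — never all 10.
So no plan with fewer than 11 crossings exists, and this one achieves 11:
1. dragon V and trainer V cross → the rooftop.
2. trainer V crosses ← the basement.
3. dragon I, dragon II, and dragon III cross → the rooftop.
4. dragon V crosses ← the basement.
5. trainer I, trainer II, and trainer III cross → the rooftop.
6. dragon II and trainer II cross ← the basement.
7. trainer II, trainer IV, and trainer V cross → the rooftop.
8. dragon III crosses ← the basement.
9. dragon II and dragon V cross → the rooftop.
10. dragon V crosses ← the basement.
11. dragon III, dragon IV, and dragon V cross → the rooftop.

11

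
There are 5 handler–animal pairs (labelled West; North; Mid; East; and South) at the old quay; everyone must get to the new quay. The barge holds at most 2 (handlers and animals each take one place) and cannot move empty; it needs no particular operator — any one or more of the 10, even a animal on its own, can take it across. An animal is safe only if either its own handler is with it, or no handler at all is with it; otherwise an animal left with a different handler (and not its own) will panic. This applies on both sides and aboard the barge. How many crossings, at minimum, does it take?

impossible

Following every safe sequence of crossings from the start, the most of the 10 that can be at the new quay as the barge arrives there on crossings 1, 3, 5, 7 is 2, 3, 4, 5 respectively; the best ever achieved is 5 of 10.
From crossing 9 on, no configuration arises that was not already reachable earlier: only 82 distinct safe configurations (who is on which side, and where the barge is) can ever be reached, none of them has everyone across, and every continuation just revisits them. So no valid plan exists.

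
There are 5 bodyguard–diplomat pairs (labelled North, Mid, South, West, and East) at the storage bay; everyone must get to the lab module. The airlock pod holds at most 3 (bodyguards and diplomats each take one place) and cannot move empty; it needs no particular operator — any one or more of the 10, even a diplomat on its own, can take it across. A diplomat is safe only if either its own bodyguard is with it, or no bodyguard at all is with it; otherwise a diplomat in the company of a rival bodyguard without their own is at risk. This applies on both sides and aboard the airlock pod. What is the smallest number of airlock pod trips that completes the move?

11

Counting alone: each trip to the lab module takes at most 3 across and each return brings at least 1 back, so after t trips out (and t−1 returns) at most 3t − (t−1) of the 10 are across; that first reaches 10 at t = 5, so at least 9 crossings are needed.
The safety rule pushes this higher. Following every safe sequence of crossings, the most of the 10 that can be at the lab module as the airlock pod arrives there on crossing 9 is 9 — never all 10.
So no plan with fewer than 11 crossings exists, and this one achieves 11:
1. bodyguard North and diplomat North cross → the lab module.
2. bodyguard North crosses ← the storage bay.
3. diplomat Mid, diplomat South, and diplomat West cross → the lab module.
4. diplomat North crosses ← the storage bay.
5. bodyguard Mid, bodyguard South, and bodyguard West cross → the lab module.
6. bodyguard Mid and diplomat Mid cross ← the storage bay.
7. bodyguard East, bodyguard Mid, and bodyguard North cross → the lab module.
8. diplomat South crosses ← the storage bay.
9. diplomat Mid and diplomat North cross → the lab module.
10. diplomat North crosses ← the storage bay.
11. diplomat East, diplomat North, and diplomat South cross → the lab module.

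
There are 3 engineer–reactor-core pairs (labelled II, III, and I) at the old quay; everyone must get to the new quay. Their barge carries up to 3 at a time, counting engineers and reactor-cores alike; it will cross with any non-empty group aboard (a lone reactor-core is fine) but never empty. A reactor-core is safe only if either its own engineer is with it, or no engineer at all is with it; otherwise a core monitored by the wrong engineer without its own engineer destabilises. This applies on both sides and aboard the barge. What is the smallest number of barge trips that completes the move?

5

Counting alone: each trip to the new quay takes at most 3 across and each return brings at least 1 back, so after t trips out (and t−1 returns) at most 3t − (t−1) of the 6 are across; that first reaches 6 at t = 3, so at least 5 crossings are needed.
The plan below uses exactly 5 crossings, so it is optimal:
1. engineer II and reactor-core II cross → the new quay.
2. engineer II crosses ← the old quay.
3. engineer I, engineer II, and engineer III cross → the new quay.
4. reactor-core II crosses ← the old quay.
5. reactor-core I, reactor-core II, and reactor-core III cross → the new quay.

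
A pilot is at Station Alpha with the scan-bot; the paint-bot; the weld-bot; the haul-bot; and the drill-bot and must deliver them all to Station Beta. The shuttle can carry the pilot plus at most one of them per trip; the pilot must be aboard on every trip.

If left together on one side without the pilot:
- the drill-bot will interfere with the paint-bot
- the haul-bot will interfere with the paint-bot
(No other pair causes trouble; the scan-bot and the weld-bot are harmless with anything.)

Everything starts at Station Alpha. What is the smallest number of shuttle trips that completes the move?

Counting alone: the pilot can take at most 1 across per trip to Station Beta, so moving all 5 needs at least 5 loaded trips out, with a return between consecutive ones — at least 9 crossings.
The safety rule pushes this higher. Following every safe sequence of crossings, the most of the 5 that can be at Station Beta as the shuttle arrives there on crossing 9 is 4 — never all 5.
So no plan with fewer than 11 crossings exists, and this one achieves 11:
1. Pilot goes to Station Beta with the paint-bot.  [Station Alpha: the drill-bot, the haul-bot, the scan-bot, the weld-bot | Station Beta: the paint-bot]
2. Pilot goes back to Station Alpha alone.  [Station Alpha: the drill-bot, the haul-bot, the scan-bot, the weld-bot | Station Beta: the paint-bot]
3. Pilot goes to Station Beta with the scan-bot.  [Station Alpha: the drill-bot, the haul-bot, the weld-bot | Station Beta: the paint-bot, the scan-bot]
4. Pilot goes back to Station Alpha alone.  [Station Alpha: the drill-bot, the haul-bot, the weld-bot | Station Beta: the paint-bot, the scan-bot]
5. Pilot goes to Station Beta with the weld-bot.  [Station Alpha: the drill-bot, the haul-bot | Station Beta: the paint-bot, the scan-bot, the weld-bot]
6. Pilot goes back to Station Alpha alone.  [Station Alpha: the drill-bot, the haul-bot | Station Beta: the paint-bot, the scan-bot, the weld-bot]
7. Pilot goes to Station Beta with the haul-bot.  [Station Alpha: the drill-bot | Station Beta: the haul-bot, the paint-bot, the scan-bot, the weld-bot]
8. Pilot goes back to Station Alpha with the paint-bot.  [Station Alpha: the drill-bot, the paint-bot | Station Beta: the haul-bot, the scan-bot, the weld-bot]
9. Pilot goes to Station Beta with the drill-bot.  [Station Alpha: the paint-bot | Station Beta: the drill-bot, the haul-bot, the scan-bot, the weld-bot]
10. Pilot goes back to Station Alpha alone.  [Station Alpha: the paint-bot | Station Beta: the drill-bot, the haul-bot, the scan-bot, the weld-bot]
11. Pilot goes to Station Beta with the paint-bot.  [Station Alpha: — | Station Beta: the drill-bot, the haul-bot, the paint-bot, the scan-bot, the weld-bot]

11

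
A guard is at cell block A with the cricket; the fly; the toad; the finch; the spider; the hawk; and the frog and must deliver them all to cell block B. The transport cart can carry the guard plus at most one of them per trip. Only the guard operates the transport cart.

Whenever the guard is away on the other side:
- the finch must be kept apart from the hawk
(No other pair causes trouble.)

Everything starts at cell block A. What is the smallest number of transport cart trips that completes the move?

Counting alone: the guard can take at most 1 across per trip to cell block B, so moving all 7 needs at least 7 loaded trips out, with a return between consecutive ones — at least 13 crossings.
The plan below uses exactly 13 crossings, so it is optimal:
1. Guard goes to cell block B with the finch.  [cell block A: the cricket, the fly, the frog, the hawk, the spider, the toad | cell block B: the finch]
2. Guard goes back to cell block A alone.  [cell block A: the cricket, the fly, the frog, the hawk, the spider, the toad | cell block B: the finch]
3. Guard goes to cell block B with the cricket.  [cell block A: the fly, the frog, the hawk, the spider, the toad | cell block B: the cricket, the finch]
4. Guard goes back to cell block A alone.  [cell block A: the fly, the frog, the hawk, the spider, the toad | cell block B: the cricket, the finch]
5. Guard goes to cell block B with the fly.  [cell block A: the frog, the hawk, the spider, the toad | cell block B: the cricket, the finch, the fly]
6. Guard goes back to cell block A alone.  [cell block A: the frog, the hawk, the spider, the toad | cell block B: the cricket, the finch, the fly]
7. Guard goes to cell block B with the toad.  [cell block A: the frog, the hawk, the spider | cell block B: the cricket, the finch, the fly, the toad]
8. Guard goes back to cell block A alone.  [cell block A: the frog, the hawk, the spider | cell block B: the cricket, the finch, the fly, the toad]
9. Guard goes to cell block B with the spider.  [cell block A: the frog, the hawk | cell block B: the cricket, the finch, the fly, the spider, the toad]
10. Guard goes back to cell block A alone.  [cell block A: the frog, the hawk | cell block B: the cricket, the finch, the fly, the spider, the toad]
11. Guard goes to cell block B with the frog.  [cell block A: the hawk | cell block B: the cricket, the finch, the fly, the frog, the spider, the toad]
12. Guard goes back to cell block A alone.  [cell block A: the hawk | cell block B: the cricket, the finch, the fly, the frog, the spider, the toad]
13. Guard goes to cell block B with the hawk.  [cell block A: — | cell block B: the cricket, the finch, the fly, the frog, the hawk, the spider, the toad]

13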